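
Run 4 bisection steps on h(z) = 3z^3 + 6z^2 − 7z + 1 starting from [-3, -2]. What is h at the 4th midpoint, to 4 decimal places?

1.4065

midpoint -2.5: h = 9.125 > 0 → [-3, -2.5]
midpoint -2.75: h = 3.234375 > 0 → [-3, -2.75]
midpoint -2.875: h = -0.572266 < 0 → [-2.875, -2.75]
midpoint -2.8125: h = 1.4065 > 0 → [-2.875, -2.8125]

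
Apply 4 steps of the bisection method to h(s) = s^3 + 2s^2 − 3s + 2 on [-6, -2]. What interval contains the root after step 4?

[-3.25, -3]

s = -4 gives h = -18, negative; keep [-4, -2]
s = -3 gives h = 2, positive; keep [-4, -3]
s = -3.5 gives h = -5.875, negative; keep [-3.5, -3]
s = -3.25 gives h = -1.4531, negative; keep [-3.25, -3]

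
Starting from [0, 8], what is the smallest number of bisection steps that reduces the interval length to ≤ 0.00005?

18

Width after n steps is 8/2^n. Need 2^n ≥ 8/0.00005 = 160000.
2^17 = 131072 < 160000 ≤ 2^18 = 262144, so n = 18.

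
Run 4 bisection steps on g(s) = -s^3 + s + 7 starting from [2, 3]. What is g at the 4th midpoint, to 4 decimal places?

0.2888

midpoint 2.5: g = -6.125 < 0 → [2, 2.5]
midpoint 2.25: g = -2.140625 < 0 → [2, 2.25]
midpoint 2.125: g = -0.470703 < 0 → [2, 2.125]
midpoint 2.0625: g = 0.2888 > 0 → [2.0625, 2.125]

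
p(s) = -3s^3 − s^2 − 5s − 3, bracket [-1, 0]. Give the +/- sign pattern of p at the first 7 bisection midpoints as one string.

-+++---

midpoint -0.5: p = -0.375 < 0 → [-1, -0.5]
midpoint -0.75: p = 1.453125 > 0 → [-0.75, -0.5]
midpoint -0.625: p = 0.466797 > 0 → [-0.625, -0.5]
midpoint -0.5625: p = 0.03 > 0 → [-0.5625, -0.5]
midpoint -0.53125: p = -0.1762 < 0 → [-0.5625, -0.53125]
midpoint -0.546875: p = -0.074 < 0 → [-0.5625, -0.546875]
midpoint -0.5546875: p = -0.0222 < 0 → [-0.5625, -0.5546875]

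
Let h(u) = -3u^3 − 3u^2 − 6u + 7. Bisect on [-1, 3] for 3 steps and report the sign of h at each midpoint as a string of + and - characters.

-++

h(1) = -5 < 0, so the root lies in [-1, 1]
h(0) = 7 > 0, so the root lies in [0, 1]
h(0.5) = 2.875 > 0, so the root lies in [0.5, 1]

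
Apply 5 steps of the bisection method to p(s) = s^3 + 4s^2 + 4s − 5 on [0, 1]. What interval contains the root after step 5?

p(0.5) = -1.875 < 0, so the root lies in [0.5, 1]
p(0.75) = 0.671875 > 0, so the root lies in [0.5, 0.75]
p(0.625) = -0.693359 < 0, so the root lies in [0.625, 0.75]
p(0.6875) = -0.0344 < 0, so the root lies in [0.6875, 0.75]
p(0.71875) = 0.3127 > 0, so the root lies in [0.6875, 0.71875]

[0.6875, 0.71875]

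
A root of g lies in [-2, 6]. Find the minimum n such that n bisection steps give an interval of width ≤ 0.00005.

Width after n steps is 8/2^n. Need 2^n ≥ 8/0.00005 = 160000.
2^17 = 131072 < 160000 ≤ 2^18 = 262144, so n = 18.

18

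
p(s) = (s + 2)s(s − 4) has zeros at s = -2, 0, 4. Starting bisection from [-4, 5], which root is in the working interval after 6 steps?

4

m = 0.5, p(m) = -4.375 (−); new bracket [0.5, 5]
m = 2.75, p(m) = -16.328125 (−); new bracket [2.75, 5]
m = 3.875, p(m) = -2.845703 (−); new bracket [3.875, 5]
m = 4.4375, p(m) = 12.4978 (+); new bracket [3.875, 4.4375]
m = 4.15625, p(m) = 3.998 (+); new bracket [3.875, 4.15625]
m = 4.015625, p(m) = 0.3774 (+); new bracket [3.875, 4.015625]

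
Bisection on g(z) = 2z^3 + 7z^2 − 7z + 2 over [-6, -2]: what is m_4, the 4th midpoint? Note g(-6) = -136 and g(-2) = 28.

g(-4) = 14 > 0, so the root lies in [-6, -4]
g(-5) = -38 < 0, so the root lies in [-5, -4]
g(-4.5) = -7 < 0, so the root lies in [-4.5, -4]
g(-4.25) = 4.6562 > 0, so the root lies in [-4.5, -4.25]

-4.25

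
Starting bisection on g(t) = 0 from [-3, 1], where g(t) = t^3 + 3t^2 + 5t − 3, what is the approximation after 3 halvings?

0.5

t = -1 gives g = -6, negative; keep [-1, 1]
t = 0 gives g = -3, negative; keep [0, 1]
t = 0.5 gives g = 0.375, positive; keep [0, 0.5]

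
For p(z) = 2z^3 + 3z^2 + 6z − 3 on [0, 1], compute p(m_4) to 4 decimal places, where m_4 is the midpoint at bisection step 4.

0.3667

p(0.5) = 1 > 0, so the root lies in [0, 0.5]
p(0.25) = -1.28125 < 0, so the root lies in [0.25, 0.5]
p(0.375) = -0.222656 < 0, so the root lies in [0.375, 0.5]
p(0.4375) = 0.3667 > 0, so the root lies in [0.375, 0.4375]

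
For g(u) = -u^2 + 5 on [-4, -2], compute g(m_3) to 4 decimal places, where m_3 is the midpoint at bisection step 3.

g(-3) = -4 < 0, so the root lies in [-3, -2]
g(-2.5) = -1.25 < 0, so the root lies in [-2.5, -2]
g(-2.25) = -0.0625 < 0, so the root lies in [-2.25, -2]

-0.0625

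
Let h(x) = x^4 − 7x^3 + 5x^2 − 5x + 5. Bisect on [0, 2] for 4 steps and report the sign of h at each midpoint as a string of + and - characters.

-+++

m = 1, h(m) = -1 (−); new bracket [0, 1]
m = 0.5, h(m) = 2.9375 (+); new bracket [0.5, 1]
m = 0.75, h(m) = 1.425781 (+); new bracket [0.75, 1]
m = 0.875, h(m) = 0.3499 (+); new bracket [0.875, 1]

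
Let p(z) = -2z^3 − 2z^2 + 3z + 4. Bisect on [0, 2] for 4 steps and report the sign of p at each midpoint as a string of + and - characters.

midpoint 1: p = 3 > 0 → [1, 2]
midpoint 1.5: p = -2.75 < 0 → [1, 1.5]
midpoint 1.25: p = 0.71875 > 0 → [1.25, 1.5]
midpoint 1.375: p = -0.8555 < 0 → [1.25, 1.375]

+-+-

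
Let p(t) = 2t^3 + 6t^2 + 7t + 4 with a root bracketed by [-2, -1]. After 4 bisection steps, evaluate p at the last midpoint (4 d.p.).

p(-1.5) = 0.25 > 0, so the root lies in [-2, -1.5]
p(-1.75) = -0.59375 < 0, so the root lies in [-1.75, -1.5]
p(-1.625) = -0.113281 < 0, so the root lies in [-1.625, -1.5]
p(-1.5625) = 0.0815 > 0, so the root lies in [-1.625, -1.5625]

0.0815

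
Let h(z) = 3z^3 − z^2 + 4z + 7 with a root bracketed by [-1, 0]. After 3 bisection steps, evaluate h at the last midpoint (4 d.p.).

m = -0.5, h(m) = 4.375 (+); new bracket [-1, -0.5]
m = -0.75, h(m) = 2.171875 (+); new bracket [-1, -0.75]
m = -0.875, h(m) = 0.724609 (+); new bracket [-1, -0.875]

0.7246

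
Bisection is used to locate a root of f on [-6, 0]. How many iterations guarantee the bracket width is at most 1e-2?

Width after n steps is 6/2^n. Need 2^n ≥ 6/1e-2 = 600.
2^9 = 512 < 600 ≤ 2^10 = 1024, so n = 10.

10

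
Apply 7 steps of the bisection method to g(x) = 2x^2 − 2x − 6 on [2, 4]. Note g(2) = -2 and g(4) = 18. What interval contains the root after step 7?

[2.296875, 2.3125]

x = 3 gives g = 6, positive; keep [2, 3]
x = 2.5 gives g = 1.5, positive; keep [2, 2.5]
x = 2.25 gives g = -0.375, negative; keep [2.25, 2.5]
x = 2.375 gives g = 0.5312, positive; keep [2.25, 2.375]
x = 2.3125 gives g = 0.0703, positive; keep [2.25, 2.3125]
x = 2.28125 gives g = -0.1543, negative; keep [2.28125, 2.3125]
x = 2.296875 gives g = -0.0425, negative; keep [2.296875, 2.3125]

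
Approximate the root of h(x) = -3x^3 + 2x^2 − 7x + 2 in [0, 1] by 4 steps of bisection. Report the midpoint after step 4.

0.3125

midpoint 0.5: h = -1.375 < 0 → [0, 0.5]
midpoint 0.25: h = 0.328125 > 0 → [0.25, 0.5]
midpoint 0.375: h = -0.501953 < 0 → [0.25, 0.375]
midpoint 0.3125: h = -0.0837 < 0 → [0.25, 0.3125]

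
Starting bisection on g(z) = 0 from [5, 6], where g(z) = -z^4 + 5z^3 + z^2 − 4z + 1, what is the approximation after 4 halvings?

g(5.5) = -73.9375 < 0, so the root lies in [5, 5.5]
g(5.25) = -28.613281 < 0, so the root lies in [5, 5.25]
g(5.125) = -10.060791 < 0, so the root lies in [5, 5.125]
g(5.0625) = -1.7302 < 0, so the root lies in [5, 5.0625]

5.0625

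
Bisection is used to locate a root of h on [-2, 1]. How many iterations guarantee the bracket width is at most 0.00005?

16

Width after n steps is 3/2^n. Need 2^n ≥ 3/0.00005 = 60000.
2^15 = 32768 < 60000 ≤ 2^16 = 65536, so n = 16.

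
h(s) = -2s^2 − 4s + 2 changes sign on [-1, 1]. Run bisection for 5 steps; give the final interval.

[0.375, 0.4375]

s = 0 gives h = 2, positive; keep [0, 1]
s = 0.5 gives h = -0.5, negative; keep [0, 0.5]
s = 0.25 gives h = 0.875, positive; keep [0.25, 0.5]
s = 0.375 gives h = 0.2188, positive; keep [0.375, 0.5]
s = 0.4375 gives h = -0.1328, negative; keep [0.375, 0.4375]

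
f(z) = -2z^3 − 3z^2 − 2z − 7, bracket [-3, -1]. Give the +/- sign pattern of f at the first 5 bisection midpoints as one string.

+---+

m = -2, f(m) = 1 (+); new bracket [-2, -1]
m = -1.5, f(m) = -4 (−); new bracket [-2, -1.5]
m = -1.75, f(m) = -1.96875 (−); new bracket [-2, -1.75]
m = -1.875, f(m) = -0.6133 (−); new bracket [-2, -1.875]
m = -1.9375, f(m) = 0.1597 (+); new bracket [-1.9375, -1.875]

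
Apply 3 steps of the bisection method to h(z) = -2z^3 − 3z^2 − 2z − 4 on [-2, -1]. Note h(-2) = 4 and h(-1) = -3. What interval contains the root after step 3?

z = -1.5 gives h = -1, negative; keep [-2, -1.5]
z = -1.75 gives h = 1.03125, positive; keep [-1.75, -1.5]
z = -1.625 gives h = -0.089844, negative; keep [-1.75, -1.625]

[-1.75, -1.625]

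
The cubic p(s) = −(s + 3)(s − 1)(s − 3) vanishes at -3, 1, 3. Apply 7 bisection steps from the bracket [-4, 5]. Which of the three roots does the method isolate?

-3

midpoint 0.5: p = -4.375 < 0 → [-4, 0.5]
midpoint -1.75: p = -16.328125 < 0 → [-4, -1.75]
midpoint -2.875: p = -2.845703 < 0 → [-4, -2.875]
midpoint -3.4375: p = 12.4978 > 0 → [-3.4375, -2.875]
midpoint -3.15625: p = 3.998 > 0 → [-3.15625, -2.875]
midpoint -3.015625: p = 0.3774 > 0 → [-3.015625, -2.875]
midpoint -2.9453125: p = -1.2828 < 0 → [-3.015625, -2.9453125]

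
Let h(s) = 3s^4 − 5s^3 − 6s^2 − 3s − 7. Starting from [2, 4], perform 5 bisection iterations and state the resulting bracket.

s = 3 gives h = 38, positive; keep [2, 3]
s = 2.5 gives h = -12.9375, negative; keep [2.5, 3]
s = 2.75 gives h = 6.964844, positive; keep [2.5, 2.75]
s = 2.625 gives h = -4.2161, negative; keep [2.625, 2.75]
s = 2.6875 gives h = 1.0474, positive; keep [2.625, 2.6875]

[2.625, 2.6875]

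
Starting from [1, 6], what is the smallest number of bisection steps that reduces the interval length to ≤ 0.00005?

Width after n steps is 5/2^n. Need 2^n ≥ 5/0.00005 = 100000.
2^16 = 65536 < 100000 ≤ 2^17 = 131072, so n = 17.

17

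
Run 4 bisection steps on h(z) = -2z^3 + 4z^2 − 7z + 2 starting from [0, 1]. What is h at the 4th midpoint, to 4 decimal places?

0.1421

midpoint 0.5: h = -0.75 < 0 → [0, 0.5]
midpoint 0.25: h = 0.46875 > 0 → [0.25, 0.5]
midpoint 0.375: h = -0.167969 < 0 → [0.25, 0.375]
midpoint 0.3125: h = 0.1421 > 0 → [0.3125, 0.375]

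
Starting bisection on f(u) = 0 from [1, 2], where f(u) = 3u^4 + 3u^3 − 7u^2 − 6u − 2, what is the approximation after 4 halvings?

1.5625

u = 1.5 gives f = -1.4375, negative; keep [1.5, 2]
u = 1.75 gives f = 10.277344, positive; keep [1.5, 1.75]
u = 1.625 gives f = 3.557373, positive; keep [1.5, 1.625]
u = 1.5625 gives f = 0.8606, positive; keep [1.5, 1.5625]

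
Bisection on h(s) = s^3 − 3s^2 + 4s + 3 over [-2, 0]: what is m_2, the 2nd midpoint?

s = -1 gives h = -5, negative; keep [-1, 0]
s = -0.5 gives h = 0.125, positive; keep [-1, -0.5]

-0.5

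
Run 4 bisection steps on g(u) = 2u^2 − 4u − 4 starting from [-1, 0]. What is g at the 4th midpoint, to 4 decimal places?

u = -0.5 gives g = -1.5, negative; keep [-1, -0.5]
u = -0.75 gives g = 0.125, positive; keep [-0.75, -0.5]
u = -0.625 gives g = -0.71875, negative; keep [-0.75, -0.625]
u = -0.6875 gives g = -0.3047, negative; keep [-0.75, -0.6875]

-0.3047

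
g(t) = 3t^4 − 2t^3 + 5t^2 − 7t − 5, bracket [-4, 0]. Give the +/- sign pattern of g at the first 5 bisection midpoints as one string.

m = -2, g(m) = 93 (+); new bracket [-2, 0]
m = -1, g(m) = 12 (+); new bracket [-1, 0]
m = -0.5, g(m) = 0.1875 (+); new bracket [-0.5, 0]
m = -0.25, g(m) = -2.8945 (−); new bracket [-0.5, -0.25]
m = -0.375, g(m) = -1.5071 (−); new bracket [-0.5, -0.375]

+++--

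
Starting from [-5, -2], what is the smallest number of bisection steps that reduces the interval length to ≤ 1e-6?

Width after n steps is 3/2^n. Need 2^n ≥ 3/1e-6 = 3000000.
2^21 = 2097152 < 3000000 ≤ 2^22 = 4194304, so n = 22.

22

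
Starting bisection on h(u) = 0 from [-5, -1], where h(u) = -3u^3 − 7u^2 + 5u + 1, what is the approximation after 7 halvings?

-2.84375

h(-3) = 4 > 0, so the root lies in [-3, -1]
h(-2) = -13 < 0, so the root lies in [-3, -2]
h(-2.5) = -8.375 < 0, so the root lies in [-3, -2.5]
h(-2.75) = -3.2969 < 0, so the root lies in [-3, -2.75]
h(-2.875) = 0.0566 > 0, so the root lies in [-2.875, -2.75]
h(-2.8125) = -1.6917 < 0, so the root lies in [-2.875, -2.8125]
h(-2.84375) = -0.8357 < 0, so the root lies in [-2.875, -2.84375]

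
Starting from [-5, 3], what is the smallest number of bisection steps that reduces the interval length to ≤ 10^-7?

Width after n steps is 8/2^n. Need 2^n ≥ 8/10^-7 = 80000000.
2^26 = 67108864 < 80000000 ≤ 2^27 = 134217728, so n = 27.

27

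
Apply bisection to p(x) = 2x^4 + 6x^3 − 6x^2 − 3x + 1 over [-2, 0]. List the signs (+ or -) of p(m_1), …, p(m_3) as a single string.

-+-

m = -1, p(m) = -6 (−); new bracket [-1, 0]
m = -0.5, p(m) = 0.375 (+); new bracket [-1, -0.5]
m = -0.75, p(m) = -2.023438 (−); new bracket [-0.75, -0.5]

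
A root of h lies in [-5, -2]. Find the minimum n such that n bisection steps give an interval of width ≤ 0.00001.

Width after n steps is 3/2^n. Need 2^n ≥ 3/0.00001 = 300000.
2^18 = 262144 < 300000 ≤ 2^19 = 524288, so n = 19.

19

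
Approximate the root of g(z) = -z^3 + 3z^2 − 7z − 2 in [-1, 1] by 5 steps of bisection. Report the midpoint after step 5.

-0.3125

z = 0 gives g = -2, negative; keep [-1, 0]
z = -0.5 gives g = 2.375, positive; keep [-0.5, 0]
z = -0.25 gives g = -0.046875, negative; keep [-0.5, -0.25]
z = -0.375 gives g = 1.0996, positive; keep [-0.375, -0.25]
z = -0.3125 gives g = 0.511, positive; keep [-0.3125, -0.25]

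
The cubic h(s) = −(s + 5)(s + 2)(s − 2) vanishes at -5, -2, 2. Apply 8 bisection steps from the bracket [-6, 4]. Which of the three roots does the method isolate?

2

h(-1) = 12 > 0, so the root lies in [-1, 4]
h(1.5) = 11.375 > 0, so the root lies in [1.5, 4]
h(2.75) = -27.609375 < 0, so the root lies in [1.5, 2.75]
h(2.125) = -3.6738 < 0, so the root lies in [1.5, 2.125]
h(1.8125) = 4.8699 > 0, so the root lies in [1.8125, 2.125]
h(1.96875) = 0.8643 > 0, so the root lies in [1.96875, 2.125]
h(2.046875) = -1.3368 < 0, so the root lies in [1.96875, 2.046875]
h(2.0078125) = -0.2194 < 0, so the root lies in [1.96875, 2.0078125]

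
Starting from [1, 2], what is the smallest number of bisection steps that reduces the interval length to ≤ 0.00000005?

25

Width after n steps is 1/2^n. Need 2^n ≥ 1/0.00000005 = 20000000.
2^24 = 16777216 < 20000000 ≤ 2^25 = 33554432, so n = 25.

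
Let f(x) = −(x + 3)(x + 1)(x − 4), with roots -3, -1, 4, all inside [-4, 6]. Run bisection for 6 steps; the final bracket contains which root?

m = 1, f(m) = 24 (+); new bracket [1, 6]
m = 3.5, f(m) = 14.625 (+); new bracket [3.5, 6]
m = 4.75, f(m) = -33.421875 (−); new bracket [3.5, 4.75]
m = 4.125, f(m) = -4.5645 (−); new bracket [3.5, 4.125]
m = 3.8125, f(m) = 6.1472 (+); new bracket [3.8125, 4.125]
m = 3.96875, f(m) = 1.0821 (+); new bracket [3.96875, 4.125]

4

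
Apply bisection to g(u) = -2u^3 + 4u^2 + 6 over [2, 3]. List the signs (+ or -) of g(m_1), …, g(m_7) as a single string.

m = 2.5, g(m) = -0.25 (−); new bracket [2, 2.5]
m = 2.25, g(m) = 3.46875 (+); new bracket [2.25, 2.5]
m = 2.375, g(m) = 1.769531 (+); new bracket [2.375, 2.5]
m = 2.4375, g(m) = 0.8013 (+); new bracket [2.4375, 2.5]
m = 2.46875, g(m) = 0.2862 (+); new bracket [2.46875, 2.5]
m = 2.484375, g(m) = 0.0208 (+); new bracket [2.484375, 2.5]
m = 2.4921875, g(m) = -0.114 (−); new bracket [2.484375, 2.4921875]

-+++++-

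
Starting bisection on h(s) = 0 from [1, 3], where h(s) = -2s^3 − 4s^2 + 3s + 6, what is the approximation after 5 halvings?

s = 2 gives h = -20, negative; keep [1, 2]
s = 1.5 gives h = -5.25, negative; keep [1, 1.5]
s = 1.25 gives h = -0.40625, negative; keep [1, 1.25]
s = 1.125 gives h = 1.4648, positive; keep [1.125, 1.25]
s = 1.1875 gives h = 0.5728, positive; keep [1.1875, 1.25]

1.1875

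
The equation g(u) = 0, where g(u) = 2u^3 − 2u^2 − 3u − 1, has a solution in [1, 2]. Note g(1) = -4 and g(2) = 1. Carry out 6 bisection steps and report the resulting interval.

[1.90625, 1.921875]

m = 1.5, g(m) = -3.25 (−); new bracket [1.5, 2]
m = 1.75, g(m) = -1.65625 (−); new bracket [1.75, 2]
m = 1.875, g(m) = -0.472656 (−); new bracket [1.875, 2]
m = 1.9375, g(m) = 0.2261 (+); new bracket [1.875, 1.9375]
m = 1.90625, g(m) = -0.1325 (−); new bracket [1.90625, 1.9375]
m = 1.921875, g(m) = 0.0445 (+); new bracket [1.90625, 1.921875]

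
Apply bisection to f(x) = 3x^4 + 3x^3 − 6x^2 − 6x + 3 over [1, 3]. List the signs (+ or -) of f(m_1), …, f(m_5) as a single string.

++-++

m = 2, f(m) = 39 (+); new bracket [1, 2]
m = 1.5, f(m) = 5.8125 (+); new bracket [1, 1.5]
m = 1.25, f(m) = -0.691406 (−); new bracket [1.25, 1.5]
m = 1.375, f(m) = 1.9285 (+); new bracket [1.25, 1.375]
m = 1.3125, f(m) = 0.4747 (+); new bracket [1.25, 1.3125]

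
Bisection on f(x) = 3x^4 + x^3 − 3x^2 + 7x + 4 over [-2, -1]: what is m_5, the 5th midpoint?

-1.59375

f(-1.5) = -1.4375 < 0, so the root lies in [-2, -1.5]
f(-1.75) = 5.339844 > 0, so the root lies in [-1.75, -1.5]
f(-1.625) = 1.330811 > 0, so the root lies in [-1.625, -1.5]
f(-1.5625) = -0.195 < 0, so the root lies in [-1.625, -1.5625]
f(-1.59375) = 0.5308 > 0, so the root lies in [-1.59375, -1.5625]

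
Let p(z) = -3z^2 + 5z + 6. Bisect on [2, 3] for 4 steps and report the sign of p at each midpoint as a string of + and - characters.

-+++

m = 2.5, p(m) = -0.25 (−); new bracket [2, 2.5]
m = 2.25, p(m) = 2.0625 (+); new bracket [2.25, 2.5]
m = 2.375, p(m) = 0.953125 (+); new bracket [2.375, 2.5]
m = 2.4375, p(m) = 0.3633 (+); new bracket [2.4375, 2.5]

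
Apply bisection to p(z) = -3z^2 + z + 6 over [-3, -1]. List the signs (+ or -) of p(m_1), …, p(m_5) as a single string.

--+--

z = -2 gives p = -8, negative; keep [-2, -1]
z = -1.5 gives p = -2.25, negative; keep [-1.5, -1]
z = -1.25 gives p = 0.0625, positive; keep [-1.5, -1.25]
z = -1.375 gives p = -1.0469, negative; keep [-1.375, -1.25]
z = -1.3125 gives p = -0.4805, negative; keep [-1.3125, -1.25]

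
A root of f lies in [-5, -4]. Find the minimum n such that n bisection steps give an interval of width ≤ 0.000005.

18

Width after n steps is 1/2^n. Need 2^n ≥ 1/0.000005 = 200000.
2^17 = 131072 < 200000 ≤ 2^18 = 262144, so n = 18.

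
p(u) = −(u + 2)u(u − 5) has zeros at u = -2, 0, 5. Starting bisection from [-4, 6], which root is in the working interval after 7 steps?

p(1) = 12 > 0, so the root lies in [1, 6]
p(3.5) = 28.875 > 0, so the root lies in [3.5, 6]
p(4.75) = 8.015625 > 0, so the root lies in [4.75, 6]
p(5.375) = -14.8652 < 0, so the root lies in [4.75, 5.375]
p(5.0625) = -2.2346 < 0, so the root lies in [4.75, 5.0625]
p(4.90625) = 3.1766 > 0, so the root lies in [4.90625, 5.0625]
p(4.984375) = 0.5439 > 0, so the root lies in [4.984375, 5.0625]

5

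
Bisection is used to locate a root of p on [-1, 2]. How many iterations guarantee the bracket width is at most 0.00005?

16

Width after n steps is 3/2^n. Need 2^n ≥ 3/0.00005 = 60000.
2^15 = 32768 < 60000 ≤ 2^16 = 65536, so n = 16.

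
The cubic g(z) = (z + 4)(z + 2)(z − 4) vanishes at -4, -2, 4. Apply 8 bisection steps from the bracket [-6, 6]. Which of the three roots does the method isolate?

4

g(0) = -32 < 0, so the root lies in [0, 6]
g(3) = -35 < 0, so the root lies in [3, 6]
g(4.5) = 27.625 > 0, so the root lies in [3, 4.5]
g(3.75) = -11.1406 < 0, so the root lies in [3.75, 4.5]
g(4.125) = 6.2207 > 0, so the root lies in [3.75, 4.125]
g(3.9375) = -2.9456 < 0, so the root lies in [3.9375, 4.125]
g(4.03125) = 1.5137 > 0, so the root lies in [3.9375, 4.03125]
g(3.984375) = -0.7466 < 0, so the root lies in [3.984375, 4.03125]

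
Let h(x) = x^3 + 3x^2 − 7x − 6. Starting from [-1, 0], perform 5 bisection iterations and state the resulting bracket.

h(-0.5) = -1.875 < 0, so the root lies in [-1, -0.5]
h(-0.75) = 0.515625 > 0, so the root lies in [-0.75, -0.5]
h(-0.625) = -0.697266 < 0, so the root lies in [-0.75, -0.625]
h(-0.6875) = -0.0945 < 0, so the root lies in [-0.75, -0.6875]
h(-0.71875) = 0.2097 > 0, so the root lies in [-0.71875, -0.6875]

[-0.71875, -0.6875]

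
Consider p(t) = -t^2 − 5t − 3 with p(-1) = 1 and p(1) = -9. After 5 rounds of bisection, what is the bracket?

m = 0, p(m) = -3 (−); new bracket [-1, 0]
m = -0.5, p(m) = -0.75 (−); new bracket [-1, -0.5]
m = -0.75, p(m) = 0.1875 (+); new bracket [-0.75, -0.5]
m = -0.625, p(m) = -0.2656 (−); new bracket [-0.75, -0.625]
m = -0.6875, p(m) = -0.0352 (−); new bracket [-0.75, -0.6875]

[-0.75, -0.6875]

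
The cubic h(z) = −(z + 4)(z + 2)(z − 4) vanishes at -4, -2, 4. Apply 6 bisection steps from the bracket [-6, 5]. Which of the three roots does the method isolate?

m = -0.5, h(m) = 23.625 (+); new bracket [-0.5, 5]
m = 2.25, h(m) = 46.484375 (+); new bracket [2.25, 5]
m = 3.625, h(m) = 16.083984 (+); new bracket [3.625, 5]
m = 4.3125, h(m) = -16.3977 (−); new bracket [3.625, 4.3125]
m = 3.96875, h(m) = 1.4864 (+); new bracket [3.96875, 4.3125]
m = 4.140625, h(m) = -7.0296 (−); new bracket [3.96875, 4.140625]

4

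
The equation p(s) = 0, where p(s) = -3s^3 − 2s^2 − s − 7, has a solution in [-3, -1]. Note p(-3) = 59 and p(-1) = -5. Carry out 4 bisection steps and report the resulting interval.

[-1.5, -1.375]

s = -2 gives p = 11, positive; keep [-2, -1]
s = -1.5 gives p = 0.125, positive; keep [-1.5, -1]
s = -1.25 gives p = -3.015625, negative; keep [-1.5, -1.25]
s = -1.375 gives p = -1.6074, negative; keep [-1.5, -1.375]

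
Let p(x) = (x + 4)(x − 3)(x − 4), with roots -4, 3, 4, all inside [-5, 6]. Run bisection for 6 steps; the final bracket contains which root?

-4

p(0.5) = 39.375 > 0, so the root lies in [-5, 0.5]
p(-2.25) = 57.421875 > 0, so the root lies in [-5, -2.25]
p(-3.625) = 18.943359 > 0, so the root lies in [-5, -3.625]
p(-4.3125) = -18.9954 < 0, so the root lies in [-4.3125, -3.625]
p(-3.96875) = 1.7354 > 0, so the root lies in [-4.3125, -3.96875]
p(-4.140625) = -8.1744 < 0, so the root lies in [-4.140625, -3.96875]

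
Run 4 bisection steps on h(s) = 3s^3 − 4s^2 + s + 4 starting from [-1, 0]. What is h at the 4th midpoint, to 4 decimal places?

0.4470

h(-0.5) = 2.125 > 0, so the root lies in [-1, -0.5]
h(-0.75) = -0.265625 < 0, so the root lies in [-0.75, -0.5]
h(-0.625) = 1.080078 > 0, so the root lies in [-0.75, -0.625]
h(-0.6875) = 0.447 > 0, so the root lies in [-0.75, -0.6875]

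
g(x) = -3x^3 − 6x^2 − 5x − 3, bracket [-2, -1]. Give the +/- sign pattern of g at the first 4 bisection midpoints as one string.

m = -1.5, g(m) = 1.125 (+); new bracket [-1.5, -1]
m = -1.25, g(m) = -0.265625 (−); new bracket [-1.5, -1.25]
m = -1.375, g(m) = 0.330078 (+); new bracket [-1.375, -1.25]
m = -1.3125, g(m) = 0.0095 (+); new bracket [-1.3125, -1.25]

+-++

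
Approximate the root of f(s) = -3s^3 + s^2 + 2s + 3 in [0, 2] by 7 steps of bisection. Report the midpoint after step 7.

1.359375

s = 1 gives f = 3, positive; keep [1, 2]
s = 1.5 gives f = -1.875, negative; keep [1, 1.5]
s = 1.25 gives f = 1.203125, positive; keep [1.25, 1.5]
s = 1.375 gives f = -0.1582, negative; keep [1.25, 1.375]
s = 1.3125 gives f = 0.5647, positive; keep [1.3125, 1.375]
s = 1.34375 gives f = 0.2141, positive; keep [1.34375, 1.375]
s = 1.359375 gives f = 0.0307, positive; keep [1.359375, 1.375]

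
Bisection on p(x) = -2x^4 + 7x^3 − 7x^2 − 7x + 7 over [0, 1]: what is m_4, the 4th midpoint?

0.8125

x = 0.5 gives p = 2.5, positive; keep [0.5, 1]
x = 0.75 gives p = 0.132812, positive; keep [0.75, 1]
x = 0.875 gives p = -0.967285, negative; keep [0.75, 0.875]
x = 0.8125 gives p = -0.4256, negative; keep [0.75, 0.8125]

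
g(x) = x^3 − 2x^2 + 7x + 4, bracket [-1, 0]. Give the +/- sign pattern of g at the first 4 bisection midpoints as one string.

-+++

midpoint -0.5: g = -0.125 < 0 → [-0.5, 0]
midpoint -0.25: g = 2.109375 > 0 → [-0.5, -0.25]
midpoint -0.375: g = 1.041016 > 0 → [-0.5, -0.375]
midpoint -0.4375: g = 0.4709 > 0 → [-0.5, -0.4375]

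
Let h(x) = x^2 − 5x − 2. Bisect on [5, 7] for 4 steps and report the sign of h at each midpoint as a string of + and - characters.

++-+

x = 6 gives h = 4, positive; keep [5, 6]
x = 5.5 gives h = 0.75, positive; keep [5, 5.5]
x = 5.25 gives h = -0.6875, negative; keep [5.25, 5.5]
x = 5.375 gives h = 0.0156, positive; keep [5.25, 5.375]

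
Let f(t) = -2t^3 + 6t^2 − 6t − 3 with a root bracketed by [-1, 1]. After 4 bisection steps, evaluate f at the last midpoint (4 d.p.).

t = 0 gives f = -3, negative; keep [-1, 0]
t = -0.5 gives f = 1.75, positive; keep [-0.5, 0]
t = -0.25 gives f = -1.09375, negative; keep [-0.5, -0.25]
t = -0.375 gives f = 0.1992, positive; keep [-0.375, -0.25]

0.1992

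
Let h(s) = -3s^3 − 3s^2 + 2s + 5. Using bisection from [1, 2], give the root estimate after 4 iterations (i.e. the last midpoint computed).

1.0625

s = 1.5 gives h = -8.875, negative; keep [1, 1.5]
s = 1.25 gives h = -3.046875, negative; keep [1, 1.25]
s = 1.125 gives h = -0.818359, negative; keep [1, 1.125]
s = 1.0625 gives h = 0.1399, positive; keep [1.0625, 1.125]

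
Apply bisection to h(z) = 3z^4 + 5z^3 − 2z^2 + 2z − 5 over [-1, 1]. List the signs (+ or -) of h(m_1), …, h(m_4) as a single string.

z = 0 gives h = -5, negative; keep [0, 1]
z = 0.5 gives h = -3.6875, negative; keep [0.5, 1]
z = 0.75 gives h = -1.566406, negative; keep [0.75, 1]
z = 0.875 gives h = 0.3269, positive; keep [0.75, 0.875]

---+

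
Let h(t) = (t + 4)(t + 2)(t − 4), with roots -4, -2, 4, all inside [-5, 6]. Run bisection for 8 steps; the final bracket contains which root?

4

h(0.5) = -39.375 < 0, so the root lies in [0.5, 6]
h(3.25) = -28.546875 < 0, so the root lies in [3.25, 6]
h(4.625) = 35.712891 > 0, so the root lies in [3.25, 4.625]
h(3.9375) = -2.9456 < 0, so the root lies in [3.9375, 4.625]
h(4.28125) = 14.6297 > 0, so the root lies in [3.9375, 4.28125]
h(4.109375) = 5.4188 > 0, so the root lies in [3.9375, 4.109375]
h(4.0234375) = 1.1327 > 0, so the root lies in [3.9375, 4.0234375]
h(3.98046875) = -0.9322 < 0, so the root lies in [3.98046875, 4.0234375]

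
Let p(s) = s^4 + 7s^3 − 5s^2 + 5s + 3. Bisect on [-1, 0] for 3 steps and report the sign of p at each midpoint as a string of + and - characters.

-++

midpoint -0.5: p = -1.5625 < 0 → [-0.5, 0]
midpoint -0.25: p = 1.332031 > 0 → [-0.5, -0.25]
midpoint -0.375: p = 0.07251 > 0 → [-0.5, -0.375]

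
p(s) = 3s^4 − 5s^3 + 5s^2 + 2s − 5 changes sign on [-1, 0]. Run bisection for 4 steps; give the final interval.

p(-0.5) = -3.9375 < 0, so the root lies in [-1, -0.5]
p(-0.75) = -0.628906 < 0, so the root lies in [-1, -0.75]
p(-0.875) = 2.186279 > 0, so the root lies in [-0.875, -0.75]
p(-0.8125) = 0.6651 > 0, so the root lies in [-0.8125, -0.75]

[-0.8125, -0.75]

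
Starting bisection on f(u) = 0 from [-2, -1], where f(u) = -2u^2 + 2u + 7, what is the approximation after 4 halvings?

m = -1.5, f(m) = -0.5 (−); new bracket [-1.5, -1]
m = -1.25, f(m) = 1.375 (+); new bracket [-1.5, -1.25]
m = -1.375, f(m) = 0.46875 (+); new bracket [-1.5, -1.375]
m = -1.4375, f(m) = -0.0078 (−); new bracket [-1.4375, -1.375]

-1.4375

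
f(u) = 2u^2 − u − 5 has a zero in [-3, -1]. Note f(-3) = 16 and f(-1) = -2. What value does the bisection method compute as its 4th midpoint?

m = -2, f(m) = 5 (+); new bracket [-2, -1]
m = -1.5, f(m) = 1 (+); new bracket [-1.5, -1]
m = -1.25, f(m) = -0.625 (−); new bracket [-1.5, -1.25]
m = -1.375, f(m) = 0.1562 (+); new bracket [-1.375, -1.25]

-1.375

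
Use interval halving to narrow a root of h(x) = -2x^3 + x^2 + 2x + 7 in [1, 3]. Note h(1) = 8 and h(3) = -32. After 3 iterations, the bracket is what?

[1.75, 2]

m = 2, h(m) = -1 (−); new bracket [1, 2]
m = 1.5, h(m) = 5.5 (+); new bracket [1.5, 2]
m = 1.75, h(m) = 2.84375 (+); new bracket [1.75, 2]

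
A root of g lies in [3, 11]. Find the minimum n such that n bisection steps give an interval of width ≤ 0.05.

8

Width after n steps is 8/2^n. Need 2^n ≥ 8/0.05 = 160.
2^7 = 128 < 160 ≤ 2^8 = 256, so n = 8.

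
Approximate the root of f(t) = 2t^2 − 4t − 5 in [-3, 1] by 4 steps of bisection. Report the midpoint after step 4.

f(-1) = 1 > 0, so the root lies in [-1, 1]
f(0) = -5 < 0, so the root lies in [-1, 0]
f(-0.5) = -2.5 < 0, so the root lies in [-1, -0.5]
f(-0.75) = -0.875 < 0, so the root lies in [-1, -0.75]

-0.75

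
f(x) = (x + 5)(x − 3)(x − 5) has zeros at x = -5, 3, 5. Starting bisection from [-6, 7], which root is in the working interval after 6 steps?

f(0.5) = 61.875 > 0, so the root lies in [-6, 0.5]
f(-2.75) = 100.265625 > 0, so the root lies in [-6, -2.75]
f(-4.375) = 43.212891 > 0, so the root lies in [-6, -4.375]
f(-5.1875) = -15.6394 < 0, so the root lies in [-5.1875, -4.375]
f(-4.78125) = 16.6491 > 0, so the root lies in [-5.1875, -4.78125]
f(-4.984375) = 1.2456 > 0, so the root lies in [-5.1875, -4.984375]

-5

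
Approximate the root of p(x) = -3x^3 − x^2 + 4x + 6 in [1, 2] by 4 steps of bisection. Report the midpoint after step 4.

x = 1.5 gives p = -0.375, negative; keep [1, 1.5]
x = 1.25 gives p = 3.578125, positive; keep [1.25, 1.5]
x = 1.375 gives p = 1.810547, positive; keep [1.375, 1.5]
x = 1.4375 gives p = 0.7722, positive; keep [1.4375, 1.5]

1.4375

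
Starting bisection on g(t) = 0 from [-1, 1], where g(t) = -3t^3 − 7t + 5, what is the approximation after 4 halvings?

0.625

t = 0 gives g = 5, positive; keep [0, 1]
t = 0.5 gives g = 1.125, positive; keep [0.5, 1]
t = 0.75 gives g = -1.515625, negative; keep [0.5, 0.75]
t = 0.625 gives g = -0.1074, negative; keep [0.5, 0.625]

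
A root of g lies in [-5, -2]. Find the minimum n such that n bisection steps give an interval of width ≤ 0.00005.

16

Width after n steps is 3/2^n. Need 2^n ≥ 3/0.00005 = 60000.
2^15 = 32768 < 60000 ≤ 2^16 = 65536, so n = 16.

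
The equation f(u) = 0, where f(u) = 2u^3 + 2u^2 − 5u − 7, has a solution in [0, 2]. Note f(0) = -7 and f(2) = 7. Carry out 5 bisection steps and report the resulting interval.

[1.6875, 1.75]

m = 1, f(m) = -8 (−); new bracket [1, 2]
m = 1.5, f(m) = -3.25 (−); new bracket [1.5, 2]
m = 1.75, f(m) = 1.09375 (+); new bracket [1.5, 1.75]
m = 1.625, f(m) = -1.2617 (−); new bracket [1.625, 1.75]
m = 1.6875, f(m) = -0.1313 (−); new bracket [1.6875, 1.75]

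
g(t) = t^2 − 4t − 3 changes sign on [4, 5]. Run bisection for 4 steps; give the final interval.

midpoint 4.5: g = -0.75 < 0 → [4.5, 5]
midpoint 4.75: g = 0.5625 > 0 → [4.5, 4.75]
midpoint 4.625: g = -0.109375 < 0 → [4.625, 4.75]
midpoint 4.6875: g = 0.2227 > 0 → [4.625, 4.6875]

[4.625, 4.6875]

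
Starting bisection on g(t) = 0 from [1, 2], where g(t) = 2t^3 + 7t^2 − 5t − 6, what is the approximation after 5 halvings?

m = 1.5, g(m) = 9 (+); new bracket [1, 1.5]
m = 1.25, g(m) = 2.59375 (+); new bracket [1, 1.25]
m = 1.125, g(m) = 0.082031 (+); new bracket [1, 1.125]
m = 1.0625, g(m) = -1.0112 (−); new bracket [1.0625, 1.125]
m = 1.09375, g(m) = -0.4778 (−); new bracket [1.09375, 1.125]

1.09375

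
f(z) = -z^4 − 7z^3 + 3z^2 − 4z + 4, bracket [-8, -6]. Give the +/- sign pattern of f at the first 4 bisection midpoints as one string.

midpoint -7: f = 179 > 0 → [-8, -7]
midpoint -7.5: f = -8.1875 < 0 → [-7.5, -7]
midpoint -7.25: f = 95.417969 > 0 → [-7.5, -7.25]
midpoint -7.375: f = 46.2478 > 0 → [-7.5, -7.375]

+-++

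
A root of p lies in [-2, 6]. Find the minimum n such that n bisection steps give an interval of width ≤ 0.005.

11

Width after n steps is 8/2^n. Need 2^n ≥ 8/0.005 = 1600.
2^10 = 1024 < 1600 ≤ 2^11 = 2048, so n = 11.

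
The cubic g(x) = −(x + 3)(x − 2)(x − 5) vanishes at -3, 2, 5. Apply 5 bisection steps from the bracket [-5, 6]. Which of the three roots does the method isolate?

m = 0.5, g(m) = -23.625 (−); new bracket [-5, 0.5]
m = -2.25, g(m) = -23.109375 (−); new bracket [-5, -2.25]
m = -3.625, g(m) = 30.322266 (+); new bracket [-3.625, -2.25]
m = -2.9375, g(m) = -2.4495 (−); new bracket [-3.625, -2.9375]
m = -3.28125, g(m) = 12.3006 (+); new bracket [-3.28125, -2.9375]

-3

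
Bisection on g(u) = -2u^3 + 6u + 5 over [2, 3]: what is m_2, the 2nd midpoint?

2.25

midpoint 2.5: g = -11.25 < 0 → [2, 2.5]
midpoint 2.25: g = -4.28125 < 0 → [2, 2.25]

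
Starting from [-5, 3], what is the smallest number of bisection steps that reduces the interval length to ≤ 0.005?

11

Width after n steps is 8/2^n. Need 2^n ≥ 8/0.005 = 1600.
2^10 = 1024 < 1600 ≤ 2^11 = 2048, so n = 11.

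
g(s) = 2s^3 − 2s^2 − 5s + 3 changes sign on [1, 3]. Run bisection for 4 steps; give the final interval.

[1.875, 2]

midpoint 2: g = 1 > 0 → [1, 2]
midpoint 1.5: g = -2.25 < 0 → [1.5, 2]
midpoint 1.75: g = -1.15625 < 0 → [1.75, 2]
midpoint 1.875: g = -0.2227 < 0 → [1.875, 2]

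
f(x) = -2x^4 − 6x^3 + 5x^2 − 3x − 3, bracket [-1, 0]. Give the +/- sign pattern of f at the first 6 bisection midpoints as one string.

+---+-

x = -0.5 gives f = 0.375, positive; keep [-0.5, 0]
x = -0.25 gives f = -1.851562, negative; keep [-0.5, -0.25]
x = -0.375 gives f = -0.89502, negative; keep [-0.5, -0.375]
x = -0.4375 gives f = -0.3013, negative; keep [-0.5, -0.4375]
x = -0.46875 gives f = 0.0263, positive; keep [-0.46875, -0.4375]
x = -0.453125 gives f = -0.1401, negative; keep [-0.46875, -0.453125]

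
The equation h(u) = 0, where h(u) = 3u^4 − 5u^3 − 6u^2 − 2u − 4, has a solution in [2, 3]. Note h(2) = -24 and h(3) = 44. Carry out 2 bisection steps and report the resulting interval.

[2.5, 2.75]

h(2.5) = -7.4375 < 0, so the root lies in [2.5, 3]
h(2.75) = 12.714844 > 0, so the root lies in [2.5, 2.75]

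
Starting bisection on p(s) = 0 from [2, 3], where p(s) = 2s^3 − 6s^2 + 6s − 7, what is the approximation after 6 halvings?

m = 2.5, p(m) = 1.75 (+); new bracket [2, 2.5]
m = 2.25, p(m) = -1.09375 (−); new bracket [2.25, 2.5]
m = 2.375, p(m) = 0.199219 (+); new bracket [2.25, 2.375]
m = 2.3125, p(m) = -0.478 (−); new bracket [2.3125, 2.375]
m = 2.34375, p(m) = -0.1473 (−); new bracket [2.34375, 2.375]
m = 2.359375, p(m) = 0.024 (+); new bracket [2.34375, 2.359375]

2.359375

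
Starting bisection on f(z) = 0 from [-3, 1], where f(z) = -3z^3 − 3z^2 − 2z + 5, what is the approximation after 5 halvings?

z = -1 gives f = 7, positive; keep [-1, 1]
z = 0 gives f = 5, positive; keep [0, 1]
z = 0.5 gives f = 2.875, positive; keep [0.5, 1]
z = 0.75 gives f = 0.5469, positive; keep [0.75, 1]
z = 0.875 gives f = -1.0566, negative; keep [0.75, 0.875]

0.875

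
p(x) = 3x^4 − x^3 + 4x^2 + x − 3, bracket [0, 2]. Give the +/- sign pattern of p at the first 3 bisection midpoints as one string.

+-+

m = 1, p(m) = 4 (+); new bracket [0, 1]
m = 0.5, p(m) = -1.4375 (−); new bracket [0.5, 1]
m = 0.75, p(m) = 0.527344 (+); new bracket [0.5, 0.75]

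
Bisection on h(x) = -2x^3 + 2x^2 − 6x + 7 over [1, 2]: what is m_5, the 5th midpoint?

1.09375

midpoint 1.5: h = -4.25 < 0 → [1, 1.5]
midpoint 1.25: h = -1.28125 < 0 → [1, 1.25]
midpoint 1.125: h = -0.066406 < 0 → [1, 1.125]
midpoint 1.0625: h = 0.4839 > 0 → [1.0625, 1.125]
midpoint 1.09375: h = 0.2132 > 0 → [1.09375, 1.125]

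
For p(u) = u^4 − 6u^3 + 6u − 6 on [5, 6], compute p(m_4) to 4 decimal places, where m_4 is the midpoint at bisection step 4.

-7.9455

midpoint 5.5: p = -56.1875 < 0 → [5.5, 6]
midpoint 5.75: p = -19.027344 < 0 → [5.75, 6]
midpoint 5.875: p = 3.902588 > 0 → [5.75, 5.875]
midpoint 5.8125: p = -7.9455 < 0 → [5.8125, 5.875]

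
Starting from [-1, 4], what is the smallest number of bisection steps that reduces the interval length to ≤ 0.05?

Width after n steps is 5/2^n. Need 2^n ≥ 5/0.05 = 100.
2^6 = 64 < 100 ≤ 2^7 = 128, so n = 7.

7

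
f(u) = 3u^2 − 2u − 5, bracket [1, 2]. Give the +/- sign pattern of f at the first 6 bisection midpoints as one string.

f(1.5) = -1.25 < 0, so the root lies in [1.5, 2]
f(1.75) = 0.6875 > 0, so the root lies in [1.5, 1.75]
f(1.625) = -0.328125 < 0, so the root lies in [1.625, 1.75]
f(1.6875) = 0.168 > 0, so the root lies in [1.625, 1.6875]
f(1.65625) = -0.083 < 0, so the root lies in [1.65625, 1.6875]
f(1.671875) = 0.0417 > 0, so the root lies in [1.65625, 1.671875]

-+-+-+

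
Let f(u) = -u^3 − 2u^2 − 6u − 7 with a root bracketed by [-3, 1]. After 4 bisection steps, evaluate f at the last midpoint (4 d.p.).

-0.6719

u = -1 gives f = -2, negative; keep [-3, -1]
u = -2 gives f = 5, positive; keep [-2, -1]
u = -1.5 gives f = 0.875, positive; keep [-1.5, -1]
u = -1.25 gives f = -0.6719, negative; keep [-1.5, -1.25]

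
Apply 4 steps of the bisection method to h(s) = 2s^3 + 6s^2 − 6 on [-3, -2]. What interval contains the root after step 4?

[-2.5625, -2.5]

midpoint -2.5: h = 0.25 > 0 → [-3, -2.5]
midpoint -2.75: h = -2.21875 < 0 → [-2.75, -2.5]
midpoint -2.625: h = -0.832031 < 0 → [-2.625, -2.5]
midpoint -2.5625: h = -0.2544 < 0 → [-2.5625, -2.5]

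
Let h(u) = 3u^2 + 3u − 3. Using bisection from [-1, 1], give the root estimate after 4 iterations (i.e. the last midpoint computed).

u = 0 gives h = -3, negative; keep [0, 1]
u = 0.5 gives h = -0.75, negative; keep [0.5, 1]
u = 0.75 gives h = 0.9375, positive; keep [0.5, 0.75]
u = 0.625 gives h = 0.0469, positive; keep [0.5, 0.625]

0.625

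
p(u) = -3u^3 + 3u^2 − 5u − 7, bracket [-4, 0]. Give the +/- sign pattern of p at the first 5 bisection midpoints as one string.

u = -2 gives p = 39, positive; keep [-2, 0]
u = -1 gives p = 4, positive; keep [-1, 0]
u = -0.5 gives p = -3.375, negative; keep [-1, -0.5]
u = -0.75 gives p = -0.2969, negative; keep [-1, -0.75]
u = -0.875 gives p = 1.6816, positive; keep [-0.875, -0.75]

++--+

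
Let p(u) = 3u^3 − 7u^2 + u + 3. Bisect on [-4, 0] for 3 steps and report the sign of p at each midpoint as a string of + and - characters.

u = -2 gives p = -51, negative; keep [-2, 0]
u = -1 gives p = -8, negative; keep [-1, 0]
u = -0.5 gives p = 0.375, positive; keep [-1, -0.5]

--+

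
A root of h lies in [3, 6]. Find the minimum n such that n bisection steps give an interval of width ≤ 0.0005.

Width after n steps is 3/2^n. Need 2^n ≥ 3/0.0005 = 6000.
2^12 = 4096 < 6000 ≤ 2^13 = 8192, so n = 13.

13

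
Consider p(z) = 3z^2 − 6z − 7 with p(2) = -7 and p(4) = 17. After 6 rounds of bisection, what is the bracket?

[2.8125, 2.84375]

z = 3 gives p = 2, positive; keep [2, 3]
z = 2.5 gives p = -3.25, negative; keep [2.5, 3]
z = 2.75 gives p = -0.8125, negative; keep [2.75, 3]
z = 2.875 gives p = 0.5469, positive; keep [2.75, 2.875]
z = 2.8125 gives p = -0.1445, negative; keep [2.8125, 2.875]
z = 2.84375 gives p = 0.1982, positive; keep [2.8125, 2.84375]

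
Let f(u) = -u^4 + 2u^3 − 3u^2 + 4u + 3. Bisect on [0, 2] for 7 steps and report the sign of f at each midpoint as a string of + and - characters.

++++-++

f(1) = 5 > 0, so the root lies in [1, 2]
f(1.5) = 3.9375 > 0, so the root lies in [1.5, 2]
f(1.75) = 2.152344 > 0, so the root lies in [1.75, 2]
f(1.875) = 0.7771 > 0, so the root lies in [1.875, 2]
f(1.9375) = -0.0571 < 0, so the root lies in [1.875, 1.9375]
f(1.90625) = 0.373 > 0, so the root lies in [1.90625, 1.9375]
f(1.921875) = 0.1613 > 0, so the root lies in [1.921875, 1.9375]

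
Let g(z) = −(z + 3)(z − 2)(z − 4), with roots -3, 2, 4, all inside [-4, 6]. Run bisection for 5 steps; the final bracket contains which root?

-3

m = 1, g(m) = -12 (−); new bracket [-4, 1]
m = -1.5, g(m) = -28.875 (−); new bracket [-4, -1.5]
m = -2.75, g(m) = -8.015625 (−); new bracket [-4, -2.75]
m = -3.375, g(m) = 14.8652 (+); new bracket [-3.375, -2.75]
m = -3.0625, g(m) = 2.2346 (+); new bracket [-3.0625, -2.75]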